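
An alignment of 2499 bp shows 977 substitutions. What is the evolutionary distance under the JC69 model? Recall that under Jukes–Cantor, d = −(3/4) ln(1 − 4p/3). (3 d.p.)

0.552

p = 977/2499 ≈ 0.390956.
d = −(3/4) ln(1 − 4p/3) = −0.75 ln(1 − 0.521275) = −0.75 ln(0.478725)
  = −0.75 × (-0.736629) = 0.552472 substitutions/site.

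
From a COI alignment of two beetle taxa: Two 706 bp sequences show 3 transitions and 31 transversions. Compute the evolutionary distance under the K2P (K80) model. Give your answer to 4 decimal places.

0.0499

P = 3/706 ≈ 0.004249 and Q = 31/706 ≈ 0.043909.
Under the Kimura two-parameter model, d = −½ ln(1 − 2P − Q) − ¼ ln(1 − 2Q).
1 − 2P − Q = 0.947593, giving −½ ln(0.947593) = 0.026915.
1 − 2Q = 0.912182, giving −¼ ln(0.912182) = 0.022979.
d = 0.026915 + 0.022979 = 0.049894.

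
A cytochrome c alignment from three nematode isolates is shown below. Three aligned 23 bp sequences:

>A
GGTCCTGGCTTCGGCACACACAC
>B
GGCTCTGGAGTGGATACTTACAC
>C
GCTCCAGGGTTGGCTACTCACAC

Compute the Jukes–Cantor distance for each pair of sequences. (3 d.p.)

d(A,B) = 0.553, d(A,C) = 0.390, d(B,C) = 0.467

A–B: 9/23 sites differ → p ≈ 0.391304, d = −0.75 ln(1 − 0.521739) = 0.553199 ≈ 0.553.
A–C: 7/23 sites differ → p ≈ 0.304348, d = −0.75 ln(1 − 0.405797) = 0.390401 ≈ 0.390.
B–C: 8/23 sites differ → p ≈ 0.347826, d = −0.75 ln(1 − 0.463768) = 0.467391 ≈ 0.467.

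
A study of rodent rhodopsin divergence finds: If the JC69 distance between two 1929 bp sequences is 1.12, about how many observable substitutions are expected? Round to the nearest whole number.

Invert JC69: p = (3/4)(1 − e^(−4d/3)) = 0.75 × (1 − e^(-1.493333)) = 0.75 × (1 − 0.224623) = 0.581533.
Expected differing sites = pL ≈ 0.581533 × 1929 = 1121.777157 ≈ 1122.

1122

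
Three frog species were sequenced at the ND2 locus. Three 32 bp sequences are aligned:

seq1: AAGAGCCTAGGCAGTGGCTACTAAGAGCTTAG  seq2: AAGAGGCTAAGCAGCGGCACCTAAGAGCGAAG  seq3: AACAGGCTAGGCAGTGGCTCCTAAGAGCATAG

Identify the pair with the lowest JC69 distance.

seq1 and seq3

seq1–seq2: 7/32 differ, p = 0.219, d = 0.259.
seq1–seq3: 4/32 differ, p = 0.125, d = 0.137.
seq2–seq3: 6/32 differ, p = 0.188, d = 0.216.
The smallest distance is between seq1 and seq3.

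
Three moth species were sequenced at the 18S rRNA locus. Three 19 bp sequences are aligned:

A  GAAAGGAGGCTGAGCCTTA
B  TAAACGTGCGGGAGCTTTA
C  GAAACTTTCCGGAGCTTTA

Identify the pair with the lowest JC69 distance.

A–B: 7/19 differ, p = 0.368, d = 0.507.
A–C: 7/19 differ, p = 0.368, d = 0.507.
B–C: 4/19 differ, p = 0.211, d = 0.247.
The smallest distance is between B and C.

B and C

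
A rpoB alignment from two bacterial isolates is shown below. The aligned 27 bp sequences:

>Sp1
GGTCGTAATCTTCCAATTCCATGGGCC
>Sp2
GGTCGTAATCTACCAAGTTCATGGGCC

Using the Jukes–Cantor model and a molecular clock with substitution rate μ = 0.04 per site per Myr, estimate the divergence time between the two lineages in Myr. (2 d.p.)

1.50

The sequences differ at 3 of 27 sites (12, 17, 19), so p = 3/27 ≈ 0.111111.
d = −(3/4) ln(1 − 4p/3) = −0.75 ln(1 − 0.148148) = −0.75 ln(0.851852)
  = −0.75 × (-0.160342) = 0.120257 substitutions/site.
Under a molecular clock d = 2μt, so t = d/(2μ) = 0.120257 / (2 × 0.04) = 1.50 Myr.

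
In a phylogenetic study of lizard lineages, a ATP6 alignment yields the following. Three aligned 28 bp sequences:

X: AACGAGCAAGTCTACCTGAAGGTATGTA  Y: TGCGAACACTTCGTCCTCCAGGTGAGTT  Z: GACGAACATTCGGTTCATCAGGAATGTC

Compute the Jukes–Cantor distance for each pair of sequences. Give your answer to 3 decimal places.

d(X,Y) = 0.635, d(X,Z) = 0.824, d(Y,Z) = 0.635

X–Y: 12/28 sites differ → p ≈ 0.428571, d = −0.75 ln(1 − 0.571428) = 0.635472 ≈ 0.635.
X–Z: 14/28 sites differ → p = 0.5, d = −0.75 ln(1 − 0.666667) = 0.823960 ≈ 0.824.
Y–Z: 12/28 sites differ → p ≈ 0.428571, d = −0.75 ln(1 − 0.571428) = 0.635472 ≈ 0.635.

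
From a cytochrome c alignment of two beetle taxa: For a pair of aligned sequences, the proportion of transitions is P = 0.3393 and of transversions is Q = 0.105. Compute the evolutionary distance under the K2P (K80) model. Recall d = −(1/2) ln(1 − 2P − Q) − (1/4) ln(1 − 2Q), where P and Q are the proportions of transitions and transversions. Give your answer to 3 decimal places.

Under the Kimura two-parameter model, d = −½ ln(1 − 2P − Q) − ¼ ln(1 − 2Q).
1 − 2P − Q = 0.2164, giving −½ ln(0.2164) = 0.765313.
1 − 2Q = 0.79, giving −¼ ln(0.79) = 0.058931.
d = 0.765313 + 0.058931 = 0.824244.

0.824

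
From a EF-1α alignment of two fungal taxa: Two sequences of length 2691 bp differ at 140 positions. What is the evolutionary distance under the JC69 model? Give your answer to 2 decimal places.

0.05

p = 140/2691 ≈ 0.052025.
d = −(3/4) ln(1 − 4p/3) = −0.75 ln(1 − 0.069367) = −0.75 ln(0.930633)
  = −0.75 × (-0.071890) = 0.053918 substitutions/site.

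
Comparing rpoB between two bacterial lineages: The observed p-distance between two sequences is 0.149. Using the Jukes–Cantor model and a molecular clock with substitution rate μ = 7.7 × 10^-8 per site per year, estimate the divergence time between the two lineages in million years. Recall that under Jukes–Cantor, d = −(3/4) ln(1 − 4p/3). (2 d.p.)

1.08

d = −(3/4) ln(1 − 4p/3) = −0.75 ln(1 − 0.198667) = −0.75 ln(0.801333)
  = −0.75 × (-0.221479) = 0.166109 substitutions/site.
Under a molecular clock d = 2μt, so t = d/(2μ) = 0.166109 / (2 × 7.7 × 10^-8) = 1.08 million years.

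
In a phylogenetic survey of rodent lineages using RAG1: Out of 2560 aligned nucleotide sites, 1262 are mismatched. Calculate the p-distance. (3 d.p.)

0.493

p = 1262/2560 = 0.492968… ≈ 0.493 (to 3 d.p.).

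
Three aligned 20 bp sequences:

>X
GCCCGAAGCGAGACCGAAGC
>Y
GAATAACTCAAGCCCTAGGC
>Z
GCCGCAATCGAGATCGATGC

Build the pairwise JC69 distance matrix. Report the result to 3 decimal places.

d(X,Y) = 0.824, d(X,Z) = 0.304, d(Y,Z) = 0.824

X–Y: 10/20 sites differ → p = 0.5, d = −0.75 ln(1 − 0.666667) = 0.823960 ≈ 0.824.
X–Z: 5/20 sites differ → p = 0.25, d = −0.75 ln(1 − 0.333333) = 0.304098 ≈ 0.304.
Y–Z: 10/20 sites differ → p = 0.5, d = −0.75 ln(1 − 0.666667) = 0.823960 ≈ 0.824.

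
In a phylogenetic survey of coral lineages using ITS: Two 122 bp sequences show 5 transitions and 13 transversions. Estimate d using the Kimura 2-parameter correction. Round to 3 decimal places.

P = 5/122 ≈ 0.040984 and Q = 13/122 ≈ 0.106557.
Under the Kimura two-parameter model, d = −½ ln(1 − 2P − Q) − ¼ ln(1 − 2Q).
1 − 2P − Q = 0.811475, giving −½ ln(0.811475) = 0.104451.
1 − 2Q = 0.786886, giving −¼ ln(0.786886) = 0.059918.
d = 0.104451 + 0.059918 = 0.164369.

0.164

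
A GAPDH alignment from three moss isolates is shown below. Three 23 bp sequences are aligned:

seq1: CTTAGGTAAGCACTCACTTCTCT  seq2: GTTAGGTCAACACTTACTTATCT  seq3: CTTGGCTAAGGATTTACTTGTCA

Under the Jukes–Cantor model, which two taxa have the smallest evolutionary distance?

seq1 and seq2

seq1–seq2: 5/23 differ, p = 0.217, d = 0.257.
seq1–seq3: 7/23 differ, p = 0.304, d = 0.390.
seq2–seq3: 9/23 differ, p = 0.391, d = 0.553.
The smallest distance is between seq1 and seq2.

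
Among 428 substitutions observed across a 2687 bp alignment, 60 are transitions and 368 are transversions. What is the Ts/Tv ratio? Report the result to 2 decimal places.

R = 60/368 = 0.163043… ≈ 0.16 (to 2 d.p.).

0.16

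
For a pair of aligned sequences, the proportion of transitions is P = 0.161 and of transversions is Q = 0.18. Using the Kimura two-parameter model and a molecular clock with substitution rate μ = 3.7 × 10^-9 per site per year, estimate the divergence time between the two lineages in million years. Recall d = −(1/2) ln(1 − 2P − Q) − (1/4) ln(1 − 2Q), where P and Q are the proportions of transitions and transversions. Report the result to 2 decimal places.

Under the Kimura two-parameter model, d = −½ ln(1 − 2P − Q) − ¼ ln(1 − 2Q).
1 − 2P − Q = 0.498, giving −½ ln(0.498) = 0.348578.
1 − 2Q = 0.64, giving −¼ ln(0.64) = 0.111572.
d = 0.348578 + 0.111572 = 0.460150.
Under a molecular clock d = 2μt, so t = d/(2μ) = 0.460150 / (2 × 3.7 × 10^-9) = 62.18 million years.

62.18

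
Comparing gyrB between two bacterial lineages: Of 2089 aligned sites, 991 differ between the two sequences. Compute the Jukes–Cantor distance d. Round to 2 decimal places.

0.75

p = 991/2089 ≈ 0.47439.
d = −(3/4) ln(1 − 4p/3) = −0.75 ln(1 − 0.63252) = −0.75 ln(0.36748)
  = −0.75 × (-1.001086) = 0.750815 substitutions/site.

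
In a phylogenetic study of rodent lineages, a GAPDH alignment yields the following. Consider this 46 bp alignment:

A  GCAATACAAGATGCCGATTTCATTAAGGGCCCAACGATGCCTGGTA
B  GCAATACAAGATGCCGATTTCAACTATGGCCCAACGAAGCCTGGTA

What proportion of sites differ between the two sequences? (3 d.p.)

0.109

The sequences differ at 5 of 46 positions (sites 23, 24, 25, 27, 38).
p = 5/46 = 0.108695… ≈ 0.109 (to 3 d.p.).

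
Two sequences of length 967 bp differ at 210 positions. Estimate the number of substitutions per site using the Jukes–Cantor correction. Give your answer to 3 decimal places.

0.256

p = 210/967 ≈ 0.217166.
d = −(3/4) ln(1 − 4p/3) = −0.75 ln(1 − 0.289555) = −0.75 ln(0.710445)
  = −0.75 × (-0.341864) = 0.256398 substitutions/site.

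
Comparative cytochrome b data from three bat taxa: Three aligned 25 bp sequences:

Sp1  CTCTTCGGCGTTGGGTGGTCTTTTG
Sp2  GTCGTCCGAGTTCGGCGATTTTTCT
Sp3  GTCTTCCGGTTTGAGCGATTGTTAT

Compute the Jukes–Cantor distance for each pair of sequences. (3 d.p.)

Sp1–Sp2: 10/25 sites differ → p = 0.4, d = −0.75 ln(1 − 0.533333) = 0.571605 ≈ 0.572.
Sp1–Sp3: 11/25 sites differ → p = 0.44, d = −0.75 ln(1 − 0.586667) = 0.662626 ≈ 0.663.
Sp2–Sp3: 7/25 sites differ → p = 0.28, d = −0.75 ln(1 − 0.373333) = 0.350505 ≈ 0.351.

d(Sp1,Sp2) = 0.572, d(Sp1,Sp3) = 0.663, d(Sp2,Sp3) = 0.351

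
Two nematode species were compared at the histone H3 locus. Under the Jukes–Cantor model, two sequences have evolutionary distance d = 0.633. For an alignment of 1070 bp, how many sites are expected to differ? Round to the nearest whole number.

Invert JC69: p = (3/4)(1 − e^(−4d/3)) = 0.75 × (1 − e^(-0.844)) = 0.75 × (1 − 0.429987) = 0.427510.
Expected differing sites = pL ≈ 0.427510 × 1070 = 457.4357 ≈ 457.

457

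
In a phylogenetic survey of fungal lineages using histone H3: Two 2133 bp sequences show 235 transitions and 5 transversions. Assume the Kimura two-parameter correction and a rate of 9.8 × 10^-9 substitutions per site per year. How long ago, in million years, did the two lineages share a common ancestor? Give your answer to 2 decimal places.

P = 235/2133 ≈ 0.110173 and Q = 5/2133 ≈ 0.002344.
Under the Kimura two-parameter model, d = −½ ln(1 − 2P − Q) − ¼ ln(1 − 2Q).
1 − 2P − Q = 0.77731, giving −½ ln(0.77731) = 0.125958.
1 − 2Q = 0.995312, giving −¼ ln(0.995312) = 0.001175.
d = 0.125958 + 0.001175 = 0.127133.
Under a molecular clock d = 2μt, so t = d/(2μ) = 0.127133 / (2 × 9.8 × 10^-9) = 6.49 million years.

6.49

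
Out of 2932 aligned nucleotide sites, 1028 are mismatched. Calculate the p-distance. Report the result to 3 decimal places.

0.351

p = 1028/2932 = 0.350613… ≈ 0.351 (to 3 d.p.).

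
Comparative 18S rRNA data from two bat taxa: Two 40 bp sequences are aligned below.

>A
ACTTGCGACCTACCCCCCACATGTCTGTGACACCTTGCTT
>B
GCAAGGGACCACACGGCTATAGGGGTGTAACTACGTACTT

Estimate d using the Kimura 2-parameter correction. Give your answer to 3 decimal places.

0.759

Of 40 sites, 5 differences are transitions and 14 are transversions, so P = 5/40 = 0.125 and Q = 14/40 = 0.35.
Under the Kimura two-parameter model, d = −½ ln(1 − 2P − Q) − ¼ ln(1 − 2Q).
1 − 2P − Q = 0.4, giving −½ ln(0.4) = 0.458145.
1 − 2Q = 0.3, giving −¼ ln(0.3) = 0.300993.
d = 0.458145 + 0.300993 = 0.759138.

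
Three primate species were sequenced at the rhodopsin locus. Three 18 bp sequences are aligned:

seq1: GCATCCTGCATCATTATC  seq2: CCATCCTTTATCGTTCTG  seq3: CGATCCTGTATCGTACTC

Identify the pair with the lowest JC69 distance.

seq2 and seq3

seq1–seq2: 6/18 differ, p = 0.333, d = 0.441.
seq1–seq3: 6/18 differ, p = 0.333, d = 0.441.
seq2–seq3: 4/18 differ, p = 0.222, d = 0.264.
The smallest distance is between seq2 and seq3.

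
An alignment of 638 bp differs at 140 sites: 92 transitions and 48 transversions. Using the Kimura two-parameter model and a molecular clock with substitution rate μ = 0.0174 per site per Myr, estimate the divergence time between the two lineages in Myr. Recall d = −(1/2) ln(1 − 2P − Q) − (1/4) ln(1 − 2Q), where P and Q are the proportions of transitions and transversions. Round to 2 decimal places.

7.67

P = 92/638 ≈ 0.144201 and Q = 48/638 ≈ 0.075235.
Under the Kimura two-parameter model, d = −½ ln(1 − 2P − Q) − ¼ ln(1 − 2Q).
1 − 2P − Q = 0.636363, giving −½ ln(0.636363) = 0.225993.
1 − 2Q = 0.84953, giving −¼ ln(0.84953) = 0.040768.
d = 0.225993 + 0.040768 = 0.266761.
Under a molecular clock d = 2μt, so t = d/(2μ) = 0.266761 / (2 × 0.0174) = 7.67 Myr.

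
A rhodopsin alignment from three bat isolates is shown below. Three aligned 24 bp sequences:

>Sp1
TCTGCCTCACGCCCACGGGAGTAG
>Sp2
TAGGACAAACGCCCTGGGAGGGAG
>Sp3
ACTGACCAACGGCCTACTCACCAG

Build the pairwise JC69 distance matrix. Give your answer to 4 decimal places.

d(Sp1,Sp2) = 0.6082, d(Sp1,Sp3) = 0.8240, d(Sp2,Sp3) = 0.8240

Sp1–Sp2: 10/24 sites differ → p ≈ 0.416667, d = −0.75 ln(1 − 0.555556) = 0.608198 ≈ 0.6082.
Sp1–Sp3: 12/24 sites differ → p = 0.5, d = −0.75 ln(1 − 0.666667) = 0.823960 ≈ 0.8240.
Sp2–Sp3: 12/24 sites differ → p = 0.5, d = −0.75 ln(1 − 0.666667) = 0.823960 ≈ 0.8240.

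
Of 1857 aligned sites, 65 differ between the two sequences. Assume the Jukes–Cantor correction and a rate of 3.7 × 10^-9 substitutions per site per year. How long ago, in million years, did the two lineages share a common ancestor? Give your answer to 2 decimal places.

p = 65/1857 ≈ 0.035003.
d = −(3/4) ln(1 − 4p/3) = −0.75 ln(1 − 0.046671) = −0.75 ln(0.953329)
  = −0.75 × (-0.047795) = 0.035846 substitutions/site.
Under a molecular clock d = 2μt, so t = d/(2μ) = 0.035846 / (2 × 3.7 × 10^-9) = 4.84 million years.

4.84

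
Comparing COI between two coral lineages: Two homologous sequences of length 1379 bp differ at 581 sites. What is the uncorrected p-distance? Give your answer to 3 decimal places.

p = 581/1379 = 0.421319… ≈ 0.421 (to 3 d.p.).

0.421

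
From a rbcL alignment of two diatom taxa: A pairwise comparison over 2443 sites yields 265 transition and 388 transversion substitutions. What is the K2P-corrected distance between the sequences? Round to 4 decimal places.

0.3312

P = 265/2443 ≈ 0.108473 and Q = 388/2443 ≈ 0.158821.
Under the Kimura two-parameter model, d = −½ ln(1 − 2P − Q) − ¼ ln(1 − 2Q).
1 − 2P − Q = 0.624233, giving −½ ln(0.624233) = 0.235616.
1 − 2Q = 0.682358, giving −¼ ln(0.682358) = 0.095550.
d = 0.235616 + 0.095550 = 0.331166.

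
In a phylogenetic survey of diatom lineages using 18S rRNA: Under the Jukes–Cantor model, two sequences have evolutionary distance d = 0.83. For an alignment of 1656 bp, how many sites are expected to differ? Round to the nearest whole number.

Invert JC69: p = (3/4)(1 − e^(−4d/3)) = 0.75 × (1 − e^(-1.106667)) = 0.75 × (1 − 0.330659) = 0.502006.
Expected differing sites = pL ≈ 0.502006 × 1656 = 831.321936 ≈ 831.

831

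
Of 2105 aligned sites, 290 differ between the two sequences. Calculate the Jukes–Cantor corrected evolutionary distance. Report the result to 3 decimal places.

0.152

p = 290/2105 ≈ 0.137767.
d = −(3/4) ln(1 − 4p/3) = −0.75 ln(1 − 0.183689) = −0.75 ln(0.816311)
  = −0.75 × (-0.202960) = 0.152220 substitutions/site.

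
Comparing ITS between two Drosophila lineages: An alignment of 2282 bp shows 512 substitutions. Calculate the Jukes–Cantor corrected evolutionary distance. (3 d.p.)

0.267

p = 512/2282 ≈ 0.224365.
d = −(3/4) ln(1 − 4p/3) = −0.75 ln(1 − 0.299153) = −0.75 ln(0.700847)
  = −0.75 × (-0.355466) = 0.266600 substitutions/site.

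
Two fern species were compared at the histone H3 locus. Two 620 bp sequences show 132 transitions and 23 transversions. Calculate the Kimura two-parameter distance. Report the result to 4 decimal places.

P = 132/620 ≈ 0.212903 and Q = 23/620 ≈ 0.037097.
Under the Kimura two-parameter model, d = −½ ln(1 − 2P − Q) − ¼ ln(1 − 2Q).
1 − 2P − Q = 0.537097, giving −½ ln(0.537097) = 0.310788.
1 − 2Q = 0.925806, giving −¼ ln(0.925806) = 0.019273.
d = 0.310788 + 0.019273 = 0.330061.

0.3301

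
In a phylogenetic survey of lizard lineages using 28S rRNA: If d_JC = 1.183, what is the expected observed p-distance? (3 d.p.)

p = (3/4)(1 − e^(−4d/3)) = 0.75 × (1 − e^(-1.577333)) = 0.75 × (1 − 0.206525) = 0.595106.

0.595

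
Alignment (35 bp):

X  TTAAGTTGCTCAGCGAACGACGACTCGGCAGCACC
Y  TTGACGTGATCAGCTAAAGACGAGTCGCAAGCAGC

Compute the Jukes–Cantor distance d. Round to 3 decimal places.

0.360

The sequences differ at 10 of 35 sites (3, 5, 6, 9, 15, 18, 24, 28, 29, 34), so p = 10/35 ≈ 0.285714.
d = −(3/4) ln(1 − 4p/3) = −0.75 ln(1 − 0.380952) = −0.75 ln(0.619048)
  = −0.75 × (-0.479572) = 0.359679 substitutions/site.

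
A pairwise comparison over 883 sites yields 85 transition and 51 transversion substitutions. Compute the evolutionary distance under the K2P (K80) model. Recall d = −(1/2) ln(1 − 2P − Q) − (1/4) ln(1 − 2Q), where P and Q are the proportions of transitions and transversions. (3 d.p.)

0.175

P = 85/883 ≈ 0.096263 and Q = 51/883 ≈ 0.057758.
Under the Kimura two-parameter model, d = −½ ln(1 − 2P − Q) − ¼ ln(1 − 2Q).
1 − 2P − Q = 0.749716, giving −½ ln(0.749716) = 0.144030.
1 − 2Q = 0.884484, giving −¼ ln(0.884484) = 0.030688.
d = 0.144030 + 0.030688 = 0.174718.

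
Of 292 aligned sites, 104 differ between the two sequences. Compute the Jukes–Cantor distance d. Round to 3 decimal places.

p = 104/292 ≈ 0.356164.
d = −(3/4) ln(1 − 4p/3) = −0.75 ln(1 − 0.474885) = −0.75 ln(0.525115)
  = −0.75 × (-0.644138) = 0.483104 substitutions/site.

0.483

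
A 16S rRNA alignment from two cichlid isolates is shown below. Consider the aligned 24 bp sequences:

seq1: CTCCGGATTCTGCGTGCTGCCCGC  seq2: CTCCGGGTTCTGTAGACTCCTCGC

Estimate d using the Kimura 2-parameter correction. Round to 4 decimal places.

0.3922

Of 24 sites, 5 differences are transitions and 2 are transversions, so P = 5/24 ≈ 0.208333 and Q = 2/24 ≈ 0.083333.
Under the Kimura two-parameter model, d = −½ ln(1 − 2P − Q) − ¼ ln(1 − 2Q).
1 − 2P − Q = 0.500001, giving −½ ln(0.500001) = 0.346573.
1 − 2Q = 0.833334, giving −¼ ln(0.833334) = 0.045580.
d = 0.346573 + 0.045580 = 0.392153.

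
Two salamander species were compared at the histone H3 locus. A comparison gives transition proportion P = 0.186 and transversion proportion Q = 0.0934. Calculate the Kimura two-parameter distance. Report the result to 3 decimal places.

Under the Kimura two-parameter model, d = −½ ln(1 − 2P − Q) − ¼ ln(1 − 2Q).
1 − 2P − Q = 0.5346, giving −½ ln(0.5346) = 0.313118.
1 − 2Q = 0.8132, giving −¼ ln(0.8132) = 0.051695.
d = 0.313118 + 0.051695 = 0.364813.

0.365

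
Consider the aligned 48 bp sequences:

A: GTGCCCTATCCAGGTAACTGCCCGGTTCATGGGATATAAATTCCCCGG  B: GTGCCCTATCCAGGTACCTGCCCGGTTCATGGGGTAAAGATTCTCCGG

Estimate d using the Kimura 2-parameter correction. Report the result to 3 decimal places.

0.113

Of 48 sites, 3 differences are transitions and 2 are transversions, so P = 3/48 = 0.0625 and Q = 2/48 ≈ 0.041667.
Under the Kimura two-parameter model, d = −½ ln(1 − 2P − Q) − ¼ ln(1 − 2Q).
1 − 2P − Q = 0.833333, giving −½ ln(0.833333) = 0.091161.
1 − 2Q = 0.916666, giving −¼ ln(0.916666) = 0.021753.
d = 0.091161 + 0.021753 = 0.112914.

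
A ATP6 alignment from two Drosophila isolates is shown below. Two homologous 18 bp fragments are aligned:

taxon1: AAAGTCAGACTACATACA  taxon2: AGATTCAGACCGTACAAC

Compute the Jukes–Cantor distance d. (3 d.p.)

0.673

The sequences differ at 8 of 18 sites (2, 4, 11, 12, 13, 15, 17, 18), so p = 8/18 ≈ 0.444444.
d = −(3/4) ln(1 − 4p/3) = −0.75 ln(1 − 0.592592) = −0.75 ln(0.407408)
  = −0.75 × (-0.897940) = 0.673455 substitutions/site.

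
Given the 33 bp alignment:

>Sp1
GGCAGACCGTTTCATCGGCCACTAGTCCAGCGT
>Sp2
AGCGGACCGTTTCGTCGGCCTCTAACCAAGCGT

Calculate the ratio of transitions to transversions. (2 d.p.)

2.50

Transitions are A↔G and C↔T; transversions are all other mismatches.
Transitions: 5. Transversions: 2.
R = 5/2 = 2.50.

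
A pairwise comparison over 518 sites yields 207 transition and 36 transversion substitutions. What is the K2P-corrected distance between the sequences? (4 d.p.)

P = 207/518 ≈ 0.399614 and Q = 36/518 ≈ 0.069498.
Under the Kimura two-parameter model, d = −½ ln(1 − 2P − Q) − ¼ ln(1 − 2Q).
1 − 2P − Q = 0.131274, giving −½ ln(0.131274) = 1.015234.
1 − 2Q = 0.861004, giving −¼ ln(0.861004) = 0.037414.
d = 1.015234 + 0.037414 = 1.052648.

1.0526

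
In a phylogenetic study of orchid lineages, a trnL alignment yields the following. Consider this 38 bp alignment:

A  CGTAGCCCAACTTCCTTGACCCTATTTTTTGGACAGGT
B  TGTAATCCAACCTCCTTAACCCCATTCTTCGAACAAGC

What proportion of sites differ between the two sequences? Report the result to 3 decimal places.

0.289

The sequences differ at 11 of 38 positions.
p = 11/38 = 0.289473… ≈ 0.289 (to 3 d.p.).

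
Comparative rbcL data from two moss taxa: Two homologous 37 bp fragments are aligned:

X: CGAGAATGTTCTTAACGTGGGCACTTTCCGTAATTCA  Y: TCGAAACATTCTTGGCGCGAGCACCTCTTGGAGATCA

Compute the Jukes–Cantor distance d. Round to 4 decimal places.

The sequences differ at 17 of 37 sites, so p = 17/37 ≈ 0.459459.
d = −(3/4) ln(1 − 4p/3) = −0.75 ln(1 − 0.612612) = −0.75 ln(0.387388)
  = −0.75 × (-0.948329) = 0.711247 substitutions/site.

0.7112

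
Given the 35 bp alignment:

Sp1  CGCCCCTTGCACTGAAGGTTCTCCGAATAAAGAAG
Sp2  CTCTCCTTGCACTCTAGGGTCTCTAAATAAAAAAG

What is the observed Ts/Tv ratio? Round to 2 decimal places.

Transitions are A↔G and C↔T; transversions are all other mismatches.
Transitions: 4. Transversions: 4.
R = 4/4 = 1.00.

1.00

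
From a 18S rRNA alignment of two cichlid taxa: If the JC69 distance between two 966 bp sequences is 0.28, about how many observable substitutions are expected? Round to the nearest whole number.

Invert JC69: p = (3/4)(1 − e^(−4d/3)) = 0.75 × (1 − e^(-0.373333)) = 0.75 × (1 − 0.688436) = 0.233673.
Expected differing sites = pL ≈ 0.233673 × 966 = 225.728118 ≈ 226.

226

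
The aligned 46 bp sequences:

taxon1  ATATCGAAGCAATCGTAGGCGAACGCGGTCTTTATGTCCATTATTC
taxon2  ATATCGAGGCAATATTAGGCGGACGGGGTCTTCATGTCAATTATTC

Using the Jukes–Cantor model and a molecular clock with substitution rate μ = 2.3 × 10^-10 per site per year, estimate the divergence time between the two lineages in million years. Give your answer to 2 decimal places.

369.74

The sequences differ at 7 of 46 sites (8, 14, 15, 22, 26, 33, 39), so p = 7/46 ≈ 0.152174.
d = −(3/4) ln(1 − 4p/3) = −0.75 ln(1 − 0.202899) = −0.75 ln(0.797101)
  = −0.75 × (-0.226774) = 0.170081 substitutions/site.
Under a molecular clock d = 2μt, so t = d/(2μ) = 0.170081 / (2 × 2.3 × 10^-10) = 369.74 million years.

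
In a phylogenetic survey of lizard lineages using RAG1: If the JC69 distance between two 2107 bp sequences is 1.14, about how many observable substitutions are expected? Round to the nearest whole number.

Invert JC69: p = (3/4)(1 − e^(−4d/3)) = 0.75 × (1 − e^(-1.52)) = 0.75 × (1 − 0.218712) = 0.585966.
Expected differing sites = pL ≈ 0.585966 × 2107 = 1234.630362 ≈ 1235.

1235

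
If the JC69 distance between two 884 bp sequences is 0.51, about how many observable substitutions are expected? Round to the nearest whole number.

327

Invert JC69: p = (3/4)(1 − e^(−4d/3)) = 0.75 × (1 − e^(-0.68)) = 0.75 × (1 − 0.506617) = 0.370037.
Expected differing sites = pL ≈ 0.370037 × 884 = 327.112708 ≈ 327.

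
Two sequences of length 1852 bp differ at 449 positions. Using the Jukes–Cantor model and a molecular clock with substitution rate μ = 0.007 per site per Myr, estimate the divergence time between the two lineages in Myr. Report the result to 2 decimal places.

20.92

p = 449/1852 ≈ 0.242441.
d = −(3/4) ln(1 − 4p/3) = −0.75 ln(1 − 0.323255) = −0.75 ln(0.676745)
  = −0.75 × (-0.390461) = 0.292846 substitutions/site.
Under a molecular clock d = 2μt, so t = d/(2μ) = 0.292846 / (2 × 0.007) = 20.92 Myr.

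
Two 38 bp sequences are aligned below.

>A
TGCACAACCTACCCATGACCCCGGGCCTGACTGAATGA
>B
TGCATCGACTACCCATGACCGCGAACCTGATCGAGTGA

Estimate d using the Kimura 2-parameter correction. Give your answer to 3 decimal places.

0.339

Of 38 sites, 7 differences are transitions and 3 are transversions, so P = 7/38 ≈ 0.184211 and Q = 3/38 ≈ 0.078947.
Under the Kimura two-parameter model, d = −½ ln(1 − 2P − Q) − ¼ ln(1 − 2Q).
1 − 2P − Q = 0.552631, giving −½ ln(0.552631) = 0.296532.
1 − 2Q = 0.842106, giving −¼ ln(0.842106) = 0.042962.
d = 0.296532 + 0.042962 = 0.339494.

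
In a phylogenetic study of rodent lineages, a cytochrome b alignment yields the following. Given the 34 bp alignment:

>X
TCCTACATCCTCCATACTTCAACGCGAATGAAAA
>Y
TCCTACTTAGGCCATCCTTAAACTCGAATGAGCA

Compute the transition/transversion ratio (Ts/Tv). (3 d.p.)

Transitions are A↔G and C↔T; transversions are all other mismatches.
Transitions: 1. Transversions: 8.
R = 1/8 = 0.125.

0.125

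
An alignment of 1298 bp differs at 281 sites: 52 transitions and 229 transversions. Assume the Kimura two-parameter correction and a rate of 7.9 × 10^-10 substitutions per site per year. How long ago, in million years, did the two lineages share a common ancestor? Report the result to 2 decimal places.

P = 52/1298 ≈ 0.040062 and Q = 229/1298 ≈ 0.176425.
Under the Kimura two-parameter model, d = −½ ln(1 − 2P − Q) − ¼ ln(1 − 2Q).
1 − 2P − Q = 0.743451, giving −½ ln(0.743451) = 0.148226.
1 − 2Q = 0.64715, giving −¼ ln(0.64715) = 0.108794.
d = 0.148226 + 0.108794 = 0.257020.
Under a molecular clock d = 2μt, so t = d/(2μ) = 0.257020 / (2 × 7.9 × 10^-10) = 162.67 million years.

162.67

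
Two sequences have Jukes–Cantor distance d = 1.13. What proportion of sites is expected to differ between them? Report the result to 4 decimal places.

p = (3/4)(1 − e^(−4d/3)) = 0.75 × (1 − e^(-1.506667)) = 0.75 × (1 − 0.221647) = 0.583765.

0.5838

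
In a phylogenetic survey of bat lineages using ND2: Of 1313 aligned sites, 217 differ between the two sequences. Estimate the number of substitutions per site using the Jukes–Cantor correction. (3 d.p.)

0.187

p = 217/1313 ≈ 0.16527.
d = −(3/4) ln(1 − 4p/3) = −0.75 ln(1 − 0.22036) = −0.75 ln(0.77964)
  = −0.75 × (-0.248923) = 0.186692 substitutions/site.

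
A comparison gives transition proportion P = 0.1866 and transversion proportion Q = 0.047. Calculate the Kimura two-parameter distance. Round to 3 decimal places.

0.297

Under the Kimura two-parameter model, d = −½ ln(1 − 2P − Q) − ¼ ln(1 − 2Q).
1 − 2P − Q = 0.5798, giving −½ ln(0.5798) = 0.272536.
1 − 2Q = 0.906, giving −¼ ln(0.906) = 0.024679.
d = 0.272536 + 0.024679 = 0.297215.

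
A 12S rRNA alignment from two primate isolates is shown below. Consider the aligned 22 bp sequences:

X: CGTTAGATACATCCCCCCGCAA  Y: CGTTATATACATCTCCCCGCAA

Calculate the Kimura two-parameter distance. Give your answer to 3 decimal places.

0.097

Of 22 sites, 1 differences are transitions and 1 are transversions, so P = 1/22 ≈ 0.045455 and Q = 1/22 ≈ 0.045455.
Under the Kimura two-parameter model, d = −½ ln(1 − 2P − Q) − ¼ ln(1 − 2Q).
1 − 2P − Q = 0.863635, giving −½ ln(0.863635) = 0.073303.
1 − 2Q = 0.90909, giving −¼ ln(0.90909) = 0.023828.
d = 0.073303 + 0.023828 = 0.097131.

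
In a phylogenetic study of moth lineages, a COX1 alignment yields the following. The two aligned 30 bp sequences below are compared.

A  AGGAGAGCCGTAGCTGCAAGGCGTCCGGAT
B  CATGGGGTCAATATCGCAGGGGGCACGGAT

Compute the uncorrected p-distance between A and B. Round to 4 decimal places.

The sequences differ at 16 of 30 positions.
p = 16/30 = 0.533333… ≈ 0.5333 (to 4 d.p.).

0.5333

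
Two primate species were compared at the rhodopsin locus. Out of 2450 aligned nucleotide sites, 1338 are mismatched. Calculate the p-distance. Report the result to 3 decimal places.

p = 1338/2450 = 0.546122… ≈ 0.546 (to 3 d.p.).

0.546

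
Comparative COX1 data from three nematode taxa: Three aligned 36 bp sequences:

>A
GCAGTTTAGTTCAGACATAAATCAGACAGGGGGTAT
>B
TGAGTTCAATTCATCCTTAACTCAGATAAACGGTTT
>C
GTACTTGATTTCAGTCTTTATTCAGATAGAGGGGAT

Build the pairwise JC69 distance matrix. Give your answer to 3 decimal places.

A–B: 13/36 sites differ → p ≈ 0.361111, d = −0.75 ln(1 − 0.481481) = 0.492584 ≈ 0.493.
A–C: 11/36 sites differ → p ≈ 0.305556, d = −0.75 ln(1 − 0.407408) = 0.392437 ≈ 0.392.
B–C: 13/36 sites differ → p ≈ 0.361111, d = −0.75 ln(1 − 0.481481) = 0.492584 ≈ 0.493.

d(A,B) = 0.493, d(A,C) = 0.392, d(B,C) = 0.493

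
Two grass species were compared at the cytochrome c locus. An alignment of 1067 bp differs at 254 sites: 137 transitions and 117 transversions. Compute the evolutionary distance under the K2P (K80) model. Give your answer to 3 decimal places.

0.290

P = 137/1067 ≈ 0.128397 and Q = 117/1067 ≈ 0.109653.
Under the Kimura two-parameter model, d = −½ ln(1 − 2P − Q) − ¼ ln(1 − 2Q).
1 − 2P − Q = 0.633553, giving −½ ln(0.633553) = 0.228206.
1 − 2Q = 0.780694, giving −¼ ln(0.780694) = 0.061893.
d = 0.228206 + 0.061893 = 0.290099.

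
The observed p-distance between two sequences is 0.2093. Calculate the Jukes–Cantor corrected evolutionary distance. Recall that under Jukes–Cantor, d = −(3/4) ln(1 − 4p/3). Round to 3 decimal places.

d = −(3/4) ln(1 − 4p/3) = −0.75 ln(1 − 0.279067) = −0.75 ln(0.720933)
  = −0.75 × (-0.327209) = 0.245407 substitutions/site.

0.245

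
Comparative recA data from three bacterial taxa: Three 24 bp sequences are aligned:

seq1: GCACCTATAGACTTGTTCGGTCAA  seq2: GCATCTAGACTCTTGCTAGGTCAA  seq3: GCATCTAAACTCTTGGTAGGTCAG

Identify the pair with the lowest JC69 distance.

seq1–seq2: 6/24 differ, p = 0.250, d = 0.304.
seq1–seq3: 7/24 differ, p = 0.292, d = 0.369.
seq2–seq3: 3/24 differ, p = 0.125, d = 0.137.
The smallest distance is between seq2 and seq3.

seq2 and seq3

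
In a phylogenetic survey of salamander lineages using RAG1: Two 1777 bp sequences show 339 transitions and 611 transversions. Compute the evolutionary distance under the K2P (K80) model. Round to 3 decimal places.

P = 339/1777 ≈ 0.190771 and Q = 611/1777 ≈ 0.343838.
Under the Kimura two-parameter model, d = −½ ln(1 − 2P − Q) − ¼ ln(1 − 2Q).
1 − 2P − Q = 0.27462, giving −½ ln(0.27462) = 0.646183.
1 − 2Q = 0.312324, giving −¼ ln(0.312324) = 0.290929.
d = 0.646183 + 0.290929 = 0.937112.

0.937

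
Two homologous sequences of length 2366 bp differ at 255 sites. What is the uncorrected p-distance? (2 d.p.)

p = 255/2366 = 0.107776… ≈ 0.11 (to 2 d.p.).

0.11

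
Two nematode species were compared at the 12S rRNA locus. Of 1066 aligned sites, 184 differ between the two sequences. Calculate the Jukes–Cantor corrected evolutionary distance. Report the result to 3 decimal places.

0.196

p = 184/1066 ≈ 0.172608.
d = −(3/4) ln(1 − 4p/3) = −0.75 ln(1 − 0.230144) = −0.75 ln(0.769856)
  = −0.75 × (-0.261552) = 0.196164 substitutions/site.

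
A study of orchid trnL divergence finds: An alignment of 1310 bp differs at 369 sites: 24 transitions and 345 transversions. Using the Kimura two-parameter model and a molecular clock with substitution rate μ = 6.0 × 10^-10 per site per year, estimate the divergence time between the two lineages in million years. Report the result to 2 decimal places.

P = 24/1310 ≈ 0.018321 and Q = 345/1310 ≈ 0.263359.
Under the Kimura two-parameter model, d = −½ ln(1 − 2P − Q) − ¼ ln(1 − 2Q).
1 − 2P − Q = 0.699999, giving −½ ln(0.699999) = 0.178338.
1 − 2Q = 0.473282, giving −¼ ln(0.473282) = 0.187016.
d = 0.178338 + 0.187016 = 0.365354.
Under a molecular clock d = 2μt, so t = d/(2μ) = 0.365354 / (2 × 6.0 × 10^-10) = 304.46 million years.

304.46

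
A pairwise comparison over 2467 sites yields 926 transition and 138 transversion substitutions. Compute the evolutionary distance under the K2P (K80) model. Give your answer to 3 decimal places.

0.851

P = 926/2467 ≈ 0.375355 and Q = 138/2467 ≈ 0.055938.
Under the Kimura two-parameter model, d = −½ ln(1 − 2P − Q) − ¼ ln(1 − 2Q).
1 − 2P − Q = 0.193352, giving −½ ln(0.193352) = 0.821621.
1 − 2Q = 0.888124, giving −¼ ln(0.888124) = 0.029661.
d = 0.821621 + 0.029661 = 0.851282.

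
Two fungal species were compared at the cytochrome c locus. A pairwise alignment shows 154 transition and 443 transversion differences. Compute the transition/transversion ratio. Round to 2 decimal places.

R = 154/443 = 0.347629… ≈ 0.35 (to 2 d.p.).

0.35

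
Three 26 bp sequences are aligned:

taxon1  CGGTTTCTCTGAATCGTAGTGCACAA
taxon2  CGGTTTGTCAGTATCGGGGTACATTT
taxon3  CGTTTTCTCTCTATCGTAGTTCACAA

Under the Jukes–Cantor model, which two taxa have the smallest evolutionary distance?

taxon1 and taxon3

taxon1–taxon2: 9/26 differ, p = 0.346, d = 0.464.
taxon1–taxon3: 4/26 differ, p = 0.154, d = 0.172.
taxon2–taxon3: 10/26 differ, p = 0.385, d = 0.539.
The smallest distance is between taxon1 and taxon3.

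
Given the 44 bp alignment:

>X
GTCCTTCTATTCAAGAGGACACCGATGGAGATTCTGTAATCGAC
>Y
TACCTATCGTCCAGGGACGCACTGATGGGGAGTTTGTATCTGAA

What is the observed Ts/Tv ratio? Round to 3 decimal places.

1.857

Transitions are A↔G and C↔T; transversions are all other mismatches.
Transitions: 13. Transversions: 7.
R = 13/7 = 1.857142… ≈ 1.857 (to 3 d.p.).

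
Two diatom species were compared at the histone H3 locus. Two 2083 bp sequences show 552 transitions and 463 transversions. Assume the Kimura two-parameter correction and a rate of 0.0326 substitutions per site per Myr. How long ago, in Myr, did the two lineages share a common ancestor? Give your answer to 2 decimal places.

P = 552/2083 ≈ 0.265002 and Q = 463/2083 ≈ 0.222276.
Under the Kimura two-parameter model, d = −½ ln(1 − 2P − Q) − ¼ ln(1 − 2Q).
1 − 2P − Q = 0.24772, giving −½ ln(0.24772) = 0.697728.
1 − 2Q = 0.555448, giving −¼ ln(0.555448) = 0.146995.
d = 0.697728 + 0.146995 = 0.844723.
Under a molecular clock d = 2μt, so t = d/(2μ) = 0.844723 / (2 × 0.0326) = 12.96 Myr.

12.96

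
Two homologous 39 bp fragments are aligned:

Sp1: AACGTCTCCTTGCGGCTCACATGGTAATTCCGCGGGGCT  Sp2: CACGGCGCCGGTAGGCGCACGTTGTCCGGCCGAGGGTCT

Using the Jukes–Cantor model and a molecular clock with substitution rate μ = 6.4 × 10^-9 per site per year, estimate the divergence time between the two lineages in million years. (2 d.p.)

46.40

The sequences differ at 16 of 39 sites, so p = 16/39 ≈ 0.410256.
d = −(3/4) ln(1 − 4p/3) = −0.75 ln(1 − 0.547008) = −0.75 ln(0.452992)
  = −0.75 × (-0.791881) = 0.593911 substitutions/site.
Under a molecular clock d = 2μt, so t = d/(2μ) = 0.593911 / (2 × 6.4 × 10^-9) = 46.40 million years.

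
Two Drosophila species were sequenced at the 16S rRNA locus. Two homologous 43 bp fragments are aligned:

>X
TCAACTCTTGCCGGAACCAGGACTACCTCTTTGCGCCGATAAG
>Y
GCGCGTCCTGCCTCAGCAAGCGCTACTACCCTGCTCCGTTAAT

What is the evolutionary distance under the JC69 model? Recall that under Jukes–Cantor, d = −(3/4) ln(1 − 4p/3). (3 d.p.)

The sequences differ at 18 of 43 sites, so p = 18/43 ≈ 0.418605.
d = −(3/4) ln(1 − 4p/3) = −0.75 ln(1 − 0.55814) = −0.75 ln(0.44186)
  = −0.75 × (-0.816762) = 0.612572 substitutions/site.

0.613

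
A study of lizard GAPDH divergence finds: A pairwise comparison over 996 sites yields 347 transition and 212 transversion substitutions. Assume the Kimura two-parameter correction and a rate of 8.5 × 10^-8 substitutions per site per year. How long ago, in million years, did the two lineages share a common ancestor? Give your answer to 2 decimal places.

7.89

P = 347/996 ≈ 0.348394 and Q = 212/996 ≈ 0.212851.
Under the Kimura two-parameter model, d = −½ ln(1 − 2P − Q) − ¼ ln(1 − 2Q).
1 − 2P − Q = 0.090361, giving −½ ln(0.090361) = 1.201971.
1 − 2Q = 0.574298, giving −¼ ln(0.574298) = 0.138652.
d = 1.201971 + 0.138652 = 1.340623.
Under a molecular clock d = 2μt, so t = d/(2μ) = 1.340623 / (2 × 8.5 × 10^-8) = 7.89 million years.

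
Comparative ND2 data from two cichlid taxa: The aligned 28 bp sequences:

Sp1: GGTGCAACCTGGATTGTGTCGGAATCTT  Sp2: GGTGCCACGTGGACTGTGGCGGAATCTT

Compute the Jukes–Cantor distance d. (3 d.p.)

0.158

The sequences differ at 4 of 28 sites (6, 9, 14, 19), so p = 4/28 ≈ 0.142857.
d = −(3/4) ln(1 − 4p/3) = −0.75 ln(1 − 0.190476) = −0.75 ln(0.809524)
  = −0.75 × (-0.211309) = 0.158482 substitutions/site.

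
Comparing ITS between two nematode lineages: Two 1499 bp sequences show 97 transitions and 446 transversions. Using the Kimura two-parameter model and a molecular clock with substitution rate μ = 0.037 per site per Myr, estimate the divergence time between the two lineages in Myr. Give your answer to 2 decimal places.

P = 97/1499 ≈ 0.06471 and Q = 446/1499 ≈ 0.297532.
Under the Kimura two-parameter model, d = −½ ln(1 − 2P − Q) − ¼ ln(1 − 2Q).
1 − 2P − Q = 0.573048, giving −½ ln(0.573048) = 0.278393.
1 − 2Q = 0.404936, giving −¼ ln(0.404936) = 0.226007.
d = 0.278393 + 0.226007 = 0.504400.
Under a molecular clock d = 2μt, so t = d/(2μ) = 0.504400 / (2 × 0.037) = 6.82 Myr.

6.82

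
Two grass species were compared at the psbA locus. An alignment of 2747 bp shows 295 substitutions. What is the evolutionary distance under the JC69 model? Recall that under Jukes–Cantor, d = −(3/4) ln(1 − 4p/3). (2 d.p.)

0.12

p = 295/2747 ≈ 0.10739.
d = −(3/4) ln(1 − 4p/3) = −0.75 ln(1 − 0.143187) = −0.75 ln(0.856813)
  = −0.75 × (-0.154536) = 0.115902 substitutions/site.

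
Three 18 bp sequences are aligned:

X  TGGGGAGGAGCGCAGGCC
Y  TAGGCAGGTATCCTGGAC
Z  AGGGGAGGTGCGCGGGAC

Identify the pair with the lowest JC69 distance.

X and Z

X–Y: 8/18 differ, p = 0.444, d = 0.673.
X–Z: 4/18 differ, p = 0.222, d = 0.264.
Y–Z: 7/18 differ, p = 0.389, d = 0.548.
The smallest distance is between X and Z.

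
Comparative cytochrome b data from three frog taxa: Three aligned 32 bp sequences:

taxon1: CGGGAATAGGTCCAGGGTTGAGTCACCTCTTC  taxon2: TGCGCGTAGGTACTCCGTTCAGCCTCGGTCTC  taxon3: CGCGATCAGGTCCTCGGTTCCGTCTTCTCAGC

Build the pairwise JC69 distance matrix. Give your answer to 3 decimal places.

d(taxon1,taxon2) = 0.736, d(taxon1,taxon3) = 0.460, d(taxon2,taxon3) = 0.657

taxon1–taxon2: 15/32 sites differ → p = 0.46875, d = −0.75 ln(1 − 0.625) = 0.735622 ≈ 0.736.
taxon1–taxon3: 11/32 sites differ → p = 0.34375, d = −0.75 ln(1 − 0.458333) = 0.459828 ≈ 0.460.
taxon2–taxon3: 14/32 sites differ → p = 0.4375, d = −0.75 ln(1 − 0.583333) = 0.656601 ≈ 0.657.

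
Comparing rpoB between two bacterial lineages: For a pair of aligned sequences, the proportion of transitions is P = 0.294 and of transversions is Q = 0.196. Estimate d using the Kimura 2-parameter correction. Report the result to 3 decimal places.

0.891

Under the Kimura two-parameter model, d = −½ ln(1 − 2P − Q) − ¼ ln(1 − 2Q).
1 − 2P − Q = 0.216, giving −½ ln(0.216) = 0.766238.
1 − 2Q = 0.608, giving −¼ ln(0.608) = 0.124395.
d = 0.766238 + 0.124395 = 0.890633.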